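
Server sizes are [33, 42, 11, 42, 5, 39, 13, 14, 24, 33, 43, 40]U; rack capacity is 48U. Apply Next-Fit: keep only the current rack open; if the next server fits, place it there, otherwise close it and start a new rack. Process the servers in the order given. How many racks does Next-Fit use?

10 racks

rack 1: place 33U, 15U left
rack 2: place 42U, 6U left
rack 3: place 11U, 37U left
rack 4: place 42U, 6U left
rack 4: place 5U, 1U left
rack 5: place 39U, 9U left
rack 6: place 13U, 35U left
rack 6: place 14U, 21U left
rack 7: place 24U, 24U left
rack 8: place 33U, 15U left
rack 9: place 43U, 5U left
rack 10: place 40U, 8U left
Final racks: [33] [42] [11] [42,5] [39] [13,14] [24] [33] [43] [40].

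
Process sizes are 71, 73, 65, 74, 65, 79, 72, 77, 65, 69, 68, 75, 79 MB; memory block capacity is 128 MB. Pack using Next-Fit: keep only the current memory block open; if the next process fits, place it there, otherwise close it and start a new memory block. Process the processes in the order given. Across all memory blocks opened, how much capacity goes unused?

732

Put 71 MB in memory block 1; 57 MB remain.
Put 73 MB in memory block 2; 55 MB remain.
Put 65 MB in memory block 3; 63 MB remain.
Put 74 MB in memory block 4; 54 MB remain.
Put 65 MB in memory block 5; 63 MB remain.
Put 79 MB in memory block 6; 49 MB remain.
Put 72 MB in memory block 7; 56 MB remain.
Put 77 MB in memory block 8; 51 MB remain.
Put 65 MB in memory block 9; 63 MB remain.
Put 69 MB in memory block 10; 59 MB remain.
Put 68 MB in memory block 11; 60 MB remain.
Put 75 MB in memory block 12; 53 MB remain.
Put 79 MB in memory block 13; 49 MB remain.
13 memory blocks × 128 MB = 1664 MB; used 932 MB; unused 732 MB.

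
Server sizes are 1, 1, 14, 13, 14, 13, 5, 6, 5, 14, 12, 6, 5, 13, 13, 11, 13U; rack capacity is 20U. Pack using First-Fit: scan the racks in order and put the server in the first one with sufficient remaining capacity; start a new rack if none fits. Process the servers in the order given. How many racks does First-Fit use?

10 racks

rack 1: place 1U, 19U left
rack 1: place 1U, 18U left
rack 1: place 14U, 4U left
rack 2: place 13U, 7U left
rack 3: place 14U, 6U left
rack 4: place 13U, 7U left
rack 2: place 5U, 2U left
rack 3: place 6U, 0U left
rack 4: place 5U, 2U left
rack 5: place 14U, 6U left
rack 6: place 12U, 8U left
rack 5: place 6U, 0U left
rack 6: place 5U, 3U left
rack 7: place 13U, 7U left
rack 8: place 13U, 7U left
rack 9: place 11U, 9U left
rack 10: place 13U, 7U left
Final racks: [1,1,14] [13,5] [14,6] [13,5] [14,6] [12,5] [13] [13] [11] [13].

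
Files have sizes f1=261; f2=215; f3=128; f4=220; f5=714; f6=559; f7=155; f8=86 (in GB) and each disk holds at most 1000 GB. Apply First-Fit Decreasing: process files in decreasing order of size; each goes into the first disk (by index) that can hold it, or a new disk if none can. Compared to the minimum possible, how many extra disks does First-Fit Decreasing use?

0

First-Fit Decreasing: [714,261] [559,220,215] [155,128,86] → 3 disks.
Total size 2338 GB; any packing needs at least ⌈2338/1000⌉ = 3 disks.
So 3 is already optimal.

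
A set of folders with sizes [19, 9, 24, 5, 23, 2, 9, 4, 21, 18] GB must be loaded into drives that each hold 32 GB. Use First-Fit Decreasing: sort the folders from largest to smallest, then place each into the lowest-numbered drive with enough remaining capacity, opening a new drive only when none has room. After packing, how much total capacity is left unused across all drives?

26

Sorted descending: 24, 23, 21, 19, 18, 9, 9, 5, 4, 2.
24 GB → drive 1 (remaining 8 GB)
23 GB → drive 2 (remaining 9 GB)
21 GB → drive 3 (remaining 11 GB)
19 GB → drive 4 (remaining 13 GB)
18 GB → drive 5 (remaining 14 GB)
9 GB → drive 2 (remaining 0 GB)
9 GB → drive 3 (remaining 2 GB)
5 GB → drive 1 (remaining 3 GB)
4 GB → drive 4 (remaining 9 GB)
2 GB → drive 1 (remaining 1 GB)
5 drives × 32 GB = 160 GB; used 134 GB; unused 26 GB.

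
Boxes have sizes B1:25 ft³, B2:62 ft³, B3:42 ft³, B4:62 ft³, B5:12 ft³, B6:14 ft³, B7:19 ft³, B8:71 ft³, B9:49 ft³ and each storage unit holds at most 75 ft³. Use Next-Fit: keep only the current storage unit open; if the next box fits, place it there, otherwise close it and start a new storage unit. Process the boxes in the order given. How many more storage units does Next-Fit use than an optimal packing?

Next-Fit: [25] [62] [42] [62,12] [14,19] [71] [49] → 7 storage units.
Total size 356 ft³; any packing needs at least ⌈356/75⌉ = 5 storage units.
An optimal packing achieves that bound: [71] [62,12] [62] [49,25] [42,19,14] → 5 storage units.
Excess: 7 − 5 = 2.

2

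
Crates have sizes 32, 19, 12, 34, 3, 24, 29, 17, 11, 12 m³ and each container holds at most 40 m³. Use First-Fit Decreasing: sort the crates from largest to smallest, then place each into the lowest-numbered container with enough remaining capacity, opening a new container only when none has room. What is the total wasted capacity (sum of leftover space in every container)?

47

Sorted descending: 34, 32, 29, 24, 19, 17, 12, 12, 11, 3.
Put 34 m³ in container 1; 6 m³ remain.
Put 32 m³ in container 2; 8 m³ remain.
Put 29 m³ in container 3; 11 m³ remain.
Put 24 m³ in container 4; 16 m³ remain.
Put 19 m³ in container 5; 21 m³ remain.
Put 17 m³ in container 5; 4 m³ remain.
Put 12 m³ in container 4; 4 m³ remain.
Put 12 m³ in container 6; 28 m³ remain.
Put 11 m³ in container 3; 0 m³ remain.
Put 3 m³ in container 1; 3 m³ remain.
6 containers × 40 m³ = 240 m³; used 193 m³; unused 47 m³.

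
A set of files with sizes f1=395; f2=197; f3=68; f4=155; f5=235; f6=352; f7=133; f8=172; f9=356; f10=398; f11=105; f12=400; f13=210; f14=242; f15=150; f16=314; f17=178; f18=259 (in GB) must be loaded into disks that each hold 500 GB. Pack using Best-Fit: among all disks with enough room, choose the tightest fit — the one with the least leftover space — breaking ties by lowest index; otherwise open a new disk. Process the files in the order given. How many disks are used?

Put f1 (395 GB) in disk 1; 105 GB remain.
Put f2 (197 GB) in disk 2; 303 GB remain.
Put f3 (68 GB) in disk 1; 37 GB remain.
Put f4 (155 GB) in disk 2; 148 GB remain.
Put f5 (235 GB) in disk 3; 265 GB remain.
Put f6 (352 GB) in disk 4; 148 GB remain.
Put f7 (133 GB) in disk 2; 15 GB remain.
Put f8 (172 GB) in disk 3; 93 GB remain.
Put f9 (356 GB) in disk 5; 144 GB remain.
Put f10 (398 GB) in disk 6; 102 GB remain.
Put f11 (105 GB) in disk 5; 39 GB remain.
Put f12 (400 GB) in disk 7; 100 GB remain.
Put f13 (210 GB) in disk 8; 290 GB remain.
Put f14 (242 GB) in disk 8; 48 GB remain.
Put f15 (150 GB) in disk 9; 350 GB remain.
Put f16 (314 GB) in disk 9; 36 GB remain.
Put f17 (178 GB) in disk 10; 322 GB remain.
Put f18 (259 GB) in disk 10; 63 GB remain.

10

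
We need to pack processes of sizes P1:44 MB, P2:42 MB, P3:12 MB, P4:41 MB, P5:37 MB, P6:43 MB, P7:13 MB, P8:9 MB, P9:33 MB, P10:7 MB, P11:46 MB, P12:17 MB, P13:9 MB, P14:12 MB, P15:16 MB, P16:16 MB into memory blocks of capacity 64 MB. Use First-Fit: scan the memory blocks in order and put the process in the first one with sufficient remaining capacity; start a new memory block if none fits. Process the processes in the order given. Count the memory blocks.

Put P1 (44 MB) in memory block 1; 20 MB remain.
Put P2 (42 MB) in memory block 2; 22 MB remain.
Put P3 (12 MB) in memory block 1; 8 MB remain.
Put P4 (41 MB) in memory block 3; 23 MB remain.
Put P5 (37 MB) in memory block 4; 27 MB remain.
Put P6 (43 MB) in memory block 5; 21 MB remain.
Put P7 (13 MB) in memory block 2; 9 MB remain.
Put P8 (9 MB) in memory block 2; 0 MB remain.
Put P9 (33 MB) in memory block 6; 31 MB remain.
Put P10 (7 MB) in memory block 1; 1 MB remain.
Put P11 (46 MB) in memory block 7; 18 MB remain.
Put P12 (17 MB) in memory block 3; 6 MB remain.
Put P13 (9 MB) in memory block 4; 18 MB remain.
Put P14 (12 MB) in memory block 4; 6 MB remain.
Put P15 (16 MB) in memory block 5; 5 MB remain.
Put P16 (16 MB) in memory block 6; 15 MB remain.
Final memory blocks: [44,12,7] [42,13,9] [41,17] [37,9,12] [43,16] [33,16] [46].

7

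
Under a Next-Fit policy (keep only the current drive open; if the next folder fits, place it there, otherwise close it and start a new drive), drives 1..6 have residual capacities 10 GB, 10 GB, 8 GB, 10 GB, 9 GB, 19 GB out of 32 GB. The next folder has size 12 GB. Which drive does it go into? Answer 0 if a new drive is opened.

6

Next-Fit only looks at drive 6, which has 19 GB free.
12 GB fits there.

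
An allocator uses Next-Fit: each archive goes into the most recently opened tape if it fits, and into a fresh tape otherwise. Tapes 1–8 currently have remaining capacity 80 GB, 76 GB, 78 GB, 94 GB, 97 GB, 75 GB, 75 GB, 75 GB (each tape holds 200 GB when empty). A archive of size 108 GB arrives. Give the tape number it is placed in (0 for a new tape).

Next-Fit only looks at tape 8, which has 75 GB free.
108 GB does not fit, so a new tape is opened.

0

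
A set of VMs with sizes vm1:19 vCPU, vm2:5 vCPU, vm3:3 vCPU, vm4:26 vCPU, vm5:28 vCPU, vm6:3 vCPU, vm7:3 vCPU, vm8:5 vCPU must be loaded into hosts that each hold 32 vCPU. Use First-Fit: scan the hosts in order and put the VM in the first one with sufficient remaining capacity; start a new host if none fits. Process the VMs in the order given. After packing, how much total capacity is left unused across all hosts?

36

Put vm1 (19 vCPU) in host 1; 13 vCPU remain.
Put vm2 (5 vCPU) in host 1; 8 vCPU remain.
Put vm3 (3 vCPU) in host 1; 5 vCPU remain.
Put vm4 (26 vCPU) in host 2; 6 vCPU remain.
Put vm5 (28 vCPU) in host 3; 4 vCPU remain.
Put vm6 (3 vCPU) in host 1; 2 vCPU remain.
Put vm7 (3 vCPU) in host 2; 3 vCPU remain.
Put vm8 (5 vCPU) in host 4; 27 vCPU remain.
4 hosts × 32 vCPU = 128 vCPU; used 92 vCPU; unused 36 vCPU.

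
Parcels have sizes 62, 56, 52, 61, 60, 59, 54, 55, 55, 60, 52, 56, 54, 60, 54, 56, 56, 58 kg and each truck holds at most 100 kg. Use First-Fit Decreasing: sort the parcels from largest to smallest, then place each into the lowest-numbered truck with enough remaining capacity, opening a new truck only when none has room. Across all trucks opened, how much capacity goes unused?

780

Sorted descending: 62, 61, 60, 60, 60, 59, 58, 56, 56, 56, 56, 55, 55, 54, 54, 54, 52, 52.
Put 62 kg in truck 1; 38 kg remain.
Put 61 kg in truck 2; 39 kg remain.
Put 60 kg in truck 3; 40 kg remain.
Put 60 kg in truck 4; 40 kg remain.
Put 60 kg in truck 5; 40 kg remain.
Put 59 kg in truck 6; 41 kg remain.
Put 58 kg in truck 7; 42 kg remain.
Put 56 kg in truck 8; 44 kg remain.
Put 56 kg in truck 9; 44 kg remain.
Put 56 kg in truck 10; 44 kg remain.
Put 56 kg in truck 11; 44 kg remain.
Put 55 kg in truck 12; 45 kg remain.
Put 55 kg in truck 13; 45 kg remain.
Put 54 kg in truck 14; 46 kg remain.
Put 54 kg in truck 15; 46 kg remain.
Put 54 kg in truck 16; 46 kg remain.
Put 52 kg in truck 17; 48 kg remain.
Put 52 kg in truck 18; 48 kg remain.
18 trucks × 100 kg = 1800 kg; used 1020 kg; unused 780 kg.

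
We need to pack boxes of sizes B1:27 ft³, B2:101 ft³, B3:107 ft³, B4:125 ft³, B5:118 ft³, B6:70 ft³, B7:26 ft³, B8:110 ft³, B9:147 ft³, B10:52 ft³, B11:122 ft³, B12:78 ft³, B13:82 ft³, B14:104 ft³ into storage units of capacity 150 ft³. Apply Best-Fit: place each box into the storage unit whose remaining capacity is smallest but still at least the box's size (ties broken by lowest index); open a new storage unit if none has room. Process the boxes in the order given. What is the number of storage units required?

storage unit 1: place B1 (27 ft³), 123 ft³ left
storage unit 1: place B2 (101 ft³), 22 ft³ left
storage unit 2: place B3 (107 ft³), 43 ft³ left
storage unit 3: place B4 (125 ft³), 25 ft³ left
storage unit 4: place B5 (118 ft³), 32 ft³ left
storage unit 5: place B6 (70 ft³), 80 ft³ left
storage unit 4: place B7 (26 ft³), 6 ft³ left
storage unit 6: place B8 (110 ft³), 40 ft³ left
storage unit 7: place B9 (147 ft³), 3 ft³ left
storage unit 5: place B10 (52 ft³), 28 ft³ left
storage unit 8: place B11 (122 ft³), 28 ft³ left
storage unit 9: place B12 (78 ft³), 72 ft³ left
storage unit 10: place B13 (82 ft³), 68 ft³ left
storage unit 11: place B14 (104 ft³), 46 ft³ left
Final storage units: [27,101] [107] [125] [118,26] [70,52] [110] [147] [122] [78] [82] [104].

11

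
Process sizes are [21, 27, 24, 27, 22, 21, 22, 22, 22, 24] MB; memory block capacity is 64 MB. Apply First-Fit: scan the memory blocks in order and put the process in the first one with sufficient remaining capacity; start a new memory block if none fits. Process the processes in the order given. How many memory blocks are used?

Put 21 MB in memory block 1; 43 MB remain.
Put 27 MB in memory block 1; 16 MB remain.
Put 24 MB in memory block 2; 40 MB remain.
Put 27 MB in memory block 2; 13 MB remain.
Put 22 MB in memory block 3; 42 MB remain.
Put 21 MB in memory block 3; 21 MB remain.
Put 22 MB in memory block 4; 42 MB remain.
Put 22 MB in memory block 4; 20 MB remain.
Put 22 MB in memory block 5; 42 MB remain.
Put 24 MB in memory block 5; 18 MB remain.

5 memory blocks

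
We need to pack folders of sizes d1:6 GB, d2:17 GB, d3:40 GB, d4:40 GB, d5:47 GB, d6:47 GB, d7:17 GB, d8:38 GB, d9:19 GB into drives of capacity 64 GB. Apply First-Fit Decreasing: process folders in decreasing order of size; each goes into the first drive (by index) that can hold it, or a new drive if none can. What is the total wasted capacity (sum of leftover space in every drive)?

49

Sorted descending: 47, 47, 40, 40, 38, 19, 17, 17, 6.
drive 1: place 47 GB, 17 GB left
drive 2: place 47 GB, 17 GB left
drive 3: place 40 GB, 24 GB left
drive 4: place 40 GB, 24 GB left
drive 5: place 38 GB, 26 GB left
drive 3: place 19 GB, 5 GB left
drive 1: place 17 GB, 0 GB left
drive 2: place 17 GB, 0 GB left
drive 4: place 6 GB, 18 GB left
5 drives × 64 GB = 320 GB; used 271 GB; unused 49 GB.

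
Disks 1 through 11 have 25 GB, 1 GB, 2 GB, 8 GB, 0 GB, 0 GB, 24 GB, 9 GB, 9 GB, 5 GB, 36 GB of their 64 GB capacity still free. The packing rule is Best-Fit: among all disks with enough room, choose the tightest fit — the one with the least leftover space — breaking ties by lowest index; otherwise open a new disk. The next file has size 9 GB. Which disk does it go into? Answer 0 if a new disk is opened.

Disks with room: disk 1 (25 GB), disk 7 (24 GB), disk 8 (9 GB), disk 9 (9 GB), disk 11 (36 GB).
Tightest fit is disk 8 with 9 GB free.

8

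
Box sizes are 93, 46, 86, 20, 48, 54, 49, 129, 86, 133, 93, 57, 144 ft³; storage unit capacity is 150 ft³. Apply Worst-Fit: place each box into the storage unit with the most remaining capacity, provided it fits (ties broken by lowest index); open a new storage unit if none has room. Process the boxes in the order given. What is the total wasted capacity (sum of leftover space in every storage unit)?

162

93 ft³ → storage unit 1 (remaining 57 ft³)
46 ft³ → storage unit 1 (remaining 11 ft³)
86 ft³ → storage unit 2 (remaining 64 ft³)
20 ft³ → storage unit 2 (remaining 44 ft³)
48 ft³ → storage unit 3 (remaining 102 ft³)
54 ft³ → storage unit 3 (remaining 48 ft³)
49 ft³ → storage unit 4 (remaining 101 ft³)
129 ft³ → storage unit 5 (remaining 21 ft³)
86 ft³ → storage unit 4 (remaining 15 ft³)
133 ft³ → storage unit 6 (remaining 17 ft³)
93 ft³ → storage unit 7 (remaining 57 ft³)
57 ft³ → storage unit 7 (remaining 0 ft³)
144 ft³ → storage unit 8 (remaining 6 ft³)
8 storage units × 150 ft³ = 1200 ft³; used 1038 ft³; unused 162 ft³.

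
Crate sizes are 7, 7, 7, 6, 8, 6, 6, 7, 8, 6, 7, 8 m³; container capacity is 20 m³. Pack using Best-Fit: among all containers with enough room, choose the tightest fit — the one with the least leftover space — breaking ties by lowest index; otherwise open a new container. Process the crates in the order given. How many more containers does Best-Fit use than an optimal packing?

0

Best-Fit: [7,7,6] [7,8] [6,6,7] [8,6] [7,8] → 5 containers.
Total size 83 m³; any packing needs at least ⌈83/20⌉ = 5 containers.
So 5 is already optimal.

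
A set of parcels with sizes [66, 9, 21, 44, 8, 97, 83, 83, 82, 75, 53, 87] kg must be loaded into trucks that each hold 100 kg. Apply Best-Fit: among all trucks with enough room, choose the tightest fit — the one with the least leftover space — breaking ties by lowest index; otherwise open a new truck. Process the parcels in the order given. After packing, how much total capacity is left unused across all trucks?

truck 1: place 66 kg, 34 kg left
truck 1: place 9 kg, 25 kg left
truck 1: place 21 kg, 4 kg left
truck 2: place 44 kg, 56 kg left
truck 2: place 8 kg, 48 kg left
truck 3: place 97 kg, 3 kg left
truck 4: place 83 kg, 17 kg left
truck 5: place 83 kg, 17 kg left
truck 6: place 82 kg, 18 kg left
truck 7: place 75 kg, 25 kg left
truck 8: place 53 kg, 47 kg left
truck 9: place 87 kg, 13 kg left
9 trucks × 100 kg = 900 kg; used 708 kg; unused 192 kg.

192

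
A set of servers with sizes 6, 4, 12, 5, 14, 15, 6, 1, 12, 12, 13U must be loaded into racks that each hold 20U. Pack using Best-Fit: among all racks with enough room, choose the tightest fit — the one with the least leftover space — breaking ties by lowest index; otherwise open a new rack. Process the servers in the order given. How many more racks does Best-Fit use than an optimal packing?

Best-Fit: [6,4] [12,5,1] [14,6] [15] [12] [12] [13] → 7 racks.
6 servers exceed 10U (half the capacity), and no two of those can share a rack, so at least 6 racks are needed.
An optimal packing achieves that bound: [15,5] [14,6] [13,6,1] [12,4] [12] [12] → 6 racks.
Excess: 7 − 6 = 1.

1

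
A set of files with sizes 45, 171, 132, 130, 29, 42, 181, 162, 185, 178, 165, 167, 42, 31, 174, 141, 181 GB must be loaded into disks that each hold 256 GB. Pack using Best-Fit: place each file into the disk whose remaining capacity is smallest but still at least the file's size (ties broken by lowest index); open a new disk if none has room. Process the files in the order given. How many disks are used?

45 GB → disk 1 (remaining 211 GB)
171 GB → disk 1 (remaining 40 GB)
132 GB → disk 2 (remaining 124 GB)
130 GB → disk 3 (remaining 126 GB)
29 GB → disk 1 (remaining 11 GB)
42 GB → disk 2 (remaining 82 GB)
181 GB → disk 4 (remaining 75 GB)
162 GB → disk 5 (remaining 94 GB)
185 GB → disk 6 (remaining 71 GB)
178 GB → disk 7 (remaining 78 GB)
165 GB → disk 8 (remaining 91 GB)
167 GB → disk 9 (remaining 89 GB)
42 GB → disk 6 (remaining 29 GB)
31 GB → disk 4 (remaining 44 GB)
174 GB → disk 10 (remaining 82 GB)
141 GB → disk 11 (remaining 115 GB)
181 GB → disk 12 (remaining 75 GB)
Final disks: [45,171,29] [132,42] [130] [181,31] [162] [185,42] [178] [165] [167] [174] [141] [181].

12 disks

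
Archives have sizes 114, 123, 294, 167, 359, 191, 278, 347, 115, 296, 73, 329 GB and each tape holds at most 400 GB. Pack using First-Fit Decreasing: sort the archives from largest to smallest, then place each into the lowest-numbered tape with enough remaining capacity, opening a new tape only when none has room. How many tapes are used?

8

Sorted descending: 359, 347, 329, 296, 294, 278, 191, 167, 123, 115, 114, 73.
Put 359 GB in tape 1; 41 GB remain.
Put 347 GB in tape 2; 53 GB remain.
Put 329 GB in tape 3; 71 GB remain.
Put 296 GB in tape 4; 104 GB remain.
Put 294 GB in tape 5; 106 GB remain.
Put 278 GB in tape 6; 122 GB remain.
Put 191 GB in tape 7; 209 GB remain.
Put 167 GB in tape 7; 42 GB remain.
Put 123 GB in tape 8; 277 GB remain.
Put 115 GB in tape 6; 7 GB remain.
Put 114 GB in tape 8; 163 GB remain.
Put 73 GB in tape 4; 31 GB remain.
Final tapes: [359] [347] [329] [296,73] [294] [278,115] [191,167] [123,114].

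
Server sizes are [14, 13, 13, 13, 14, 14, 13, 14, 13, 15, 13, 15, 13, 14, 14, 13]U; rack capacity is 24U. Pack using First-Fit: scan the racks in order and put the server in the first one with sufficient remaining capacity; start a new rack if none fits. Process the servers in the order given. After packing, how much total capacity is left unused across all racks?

166

Put 14U in rack 1; 10U remain.
Put 13U in rack 2; 11U remain.
Put 13U in rack 3; 11U remain.
Put 13U in rack 4; 11U remain.
Put 14U in rack 5; 10U remain.
Put 14U in rack 6; 10U remain.
Put 13U in rack 7; 11U remain.
Put 14U in rack 8; 10U remain.
Put 13U in rack 9; 11U remain.
Put 15U in rack 10; 9U remain.
Put 13U in rack 11; 11U remain.
Put 15U in rack 12; 9U remain.
Put 13U in rack 13; 11U remain.
Put 14U in rack 14; 10U remain.
Put 14U in rack 15; 10U remain.
Put 13U in rack 16; 11U remain.
16 racks × 24U = 384U; used 218U; unused 166U.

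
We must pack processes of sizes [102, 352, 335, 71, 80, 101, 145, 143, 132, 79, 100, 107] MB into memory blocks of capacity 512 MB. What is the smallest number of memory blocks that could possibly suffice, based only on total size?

4

Total size = 102 + 352 + 335 + 71 + 80 + 101 + 145 + 143 + 132 + 79 + 100 + 107 = 1747 MB.
⌈1747 / 512⌉ = 4.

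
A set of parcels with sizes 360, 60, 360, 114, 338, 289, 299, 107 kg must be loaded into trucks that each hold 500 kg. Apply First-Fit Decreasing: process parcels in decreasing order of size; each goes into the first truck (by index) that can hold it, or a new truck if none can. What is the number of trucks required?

Sorted descending: 360, 360, 338, 299, 289, 114, 107, 60.
Put 360 kg in truck 1; 140 kg remain.
Put 360 kg in truck 2; 140 kg remain.
Put 338 kg in truck 3; 162 kg remain.
Put 299 kg in truck 4; 201 kg remain.
Put 289 kg in truck 5; 211 kg remain.
Put 114 kg in truck 1; 26 kg remain.
Put 107 kg in truck 2; 33 kg remain.
Put 60 kg in truck 3; 102 kg remain.
Final trucks: [360,114] [360,107] [338,60] [299] [289].

5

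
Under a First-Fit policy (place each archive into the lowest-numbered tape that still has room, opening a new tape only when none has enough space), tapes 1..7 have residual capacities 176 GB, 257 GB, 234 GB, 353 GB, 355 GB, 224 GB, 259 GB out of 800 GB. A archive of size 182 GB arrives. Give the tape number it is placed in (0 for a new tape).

2

Tapes with room: tape 2 (257 GB), tape 3 (234 GB), tape 4 (353 GB), tape 5 (355 GB), tape 6 (224 GB), tape 7 (259 GB).
The first with room is tape 2.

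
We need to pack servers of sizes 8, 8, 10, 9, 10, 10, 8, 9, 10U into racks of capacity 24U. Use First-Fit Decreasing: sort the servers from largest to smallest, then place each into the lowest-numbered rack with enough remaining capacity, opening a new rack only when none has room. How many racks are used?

Sorted descending: 10, 10, 10, 10, 9, 9, 8, 8, 8.
rack 1: place 10U, 14U left
rack 1: place 10U, 4U left
rack 2: place 10U, 14U left
rack 2: place 10U, 4U left
rack 3: place 9U, 15U left
rack 3: place 9U, 6U left
rack 4: place 8U, 16U left
rack 4: place 8U, 8U left
rack 4: place 8U, 0U left

4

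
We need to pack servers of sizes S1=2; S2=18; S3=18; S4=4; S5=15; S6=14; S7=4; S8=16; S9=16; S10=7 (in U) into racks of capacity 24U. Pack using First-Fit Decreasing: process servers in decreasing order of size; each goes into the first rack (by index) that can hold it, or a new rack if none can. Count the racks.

Sorted descending: 18, 18, 16, 16, 15, 14, 7, 4, 4, 2.
rack 1: place 18U, 6U left
rack 2: place 18U, 6U left
rack 3: place 16U, 8U left
rack 4: place 16U, 8U left
rack 5: place 15U, 9U left
rack 6: place 14U, 10U left
rack 3: place 7U, 1U left
rack 1: place 4U, 2U left
rack 2: place 4U, 2U left
rack 1: place 2U, 0U left

6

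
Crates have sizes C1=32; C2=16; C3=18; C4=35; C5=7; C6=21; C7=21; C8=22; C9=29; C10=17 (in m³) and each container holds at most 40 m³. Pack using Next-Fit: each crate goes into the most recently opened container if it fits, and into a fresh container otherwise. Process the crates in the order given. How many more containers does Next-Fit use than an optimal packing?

Next-Fit: [32] [16,18] [35] [7,21] [21] [22] [29] [17] → 8 containers.
Total size 218 m³; any packing needs at least ⌈218/40⌉ = 6 containers.
An optimal packing achieves that bound: [35] [32,7] [29] [22,18] [21,17] [21,16] → 6 containers.
Excess: 8 − 6 = 2.

2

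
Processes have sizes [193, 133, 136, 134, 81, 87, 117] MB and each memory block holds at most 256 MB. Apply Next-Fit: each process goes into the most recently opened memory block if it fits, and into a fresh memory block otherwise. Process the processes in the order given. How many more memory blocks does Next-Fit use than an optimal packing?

1

Next-Fit: [193] [133] [136] [134,81] [87,117] → 5 memory blocks.
Total size 881 MB; any packing needs at least ⌈881/256⌉ = 4 memory blocks.
An optimal packing achieves that bound: [193] [136,117] [134,87] [133,81] → 4 memory blocks.
Excess: 5 − 4 = 1.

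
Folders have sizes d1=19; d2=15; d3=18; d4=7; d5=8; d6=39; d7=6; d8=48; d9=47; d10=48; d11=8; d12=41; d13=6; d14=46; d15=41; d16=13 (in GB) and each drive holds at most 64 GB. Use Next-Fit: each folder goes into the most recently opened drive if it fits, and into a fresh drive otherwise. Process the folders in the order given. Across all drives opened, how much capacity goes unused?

102

Put d1 (19 GB) in drive 1; 45 GB remain.
Put d2 (15 GB) in drive 1; 30 GB remain.
Put d3 (18 GB) in drive 1; 12 GB remain.
Put d4 (7 GB) in drive 1; 5 GB remain.
Put d5 (8 GB) in drive 2; 56 GB remain.
Put d6 (39 GB) in drive 2; 17 GB remain.
Put d7 (6 GB) in drive 2; 11 GB remain.
Put d8 (48 GB) in drive 3; 16 GB remain.
Put d9 (47 GB) in drive 4; 17 GB remain.
Put d10 (48 GB) in drive 5; 16 GB remain.
Put d11 (8 GB) in drive 5; 8 GB remain.
Put d12 (41 GB) in drive 6; 23 GB remain.
Put d13 (6 GB) in drive 6; 17 GB remain.
Put d14 (46 GB) in drive 7; 18 GB remain.
Put d15 (41 GB) in drive 8; 23 GB remain.
Put d16 (13 GB) in drive 8; 10 GB remain.
8 drives × 64 GB = 512 GB; used 410 GB; unused 102 GB.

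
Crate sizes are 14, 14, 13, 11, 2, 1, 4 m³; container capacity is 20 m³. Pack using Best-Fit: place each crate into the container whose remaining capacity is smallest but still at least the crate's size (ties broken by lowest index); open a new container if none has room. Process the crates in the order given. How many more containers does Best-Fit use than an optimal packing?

0

Best-Fit: [14,2,1] [14,4] [13] [11] → 4 containers.
4 crates exceed 10 m³ (half the capacity), and no two of those can share a container, so at least 4 containers are needed.
So 4 is already optimal.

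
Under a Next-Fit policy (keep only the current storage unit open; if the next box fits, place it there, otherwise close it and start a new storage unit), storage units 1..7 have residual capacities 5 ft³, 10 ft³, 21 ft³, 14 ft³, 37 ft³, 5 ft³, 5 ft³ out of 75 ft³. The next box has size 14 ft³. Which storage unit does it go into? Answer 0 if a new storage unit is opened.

0

Next-Fit only looks at storage unit 7, which has 5 ft³ free.
14 ft³ does not fit, so a new storage unit is opened.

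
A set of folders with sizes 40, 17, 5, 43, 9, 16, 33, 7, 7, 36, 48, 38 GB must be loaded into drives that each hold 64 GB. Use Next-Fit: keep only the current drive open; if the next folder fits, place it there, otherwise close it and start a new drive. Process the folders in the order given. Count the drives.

drive 1: place 40 GB, 24 GB left
drive 1: place 17 GB, 7 GB left
drive 1: place 5 GB, 2 GB left
drive 2: place 43 GB, 21 GB left
drive 2: place 9 GB, 12 GB left
drive 3: place 16 GB, 48 GB left
drive 3: place 33 GB, 15 GB left
drive 3: place 7 GB, 8 GB left
drive 3: place 7 GB, 1 GB left
drive 4: place 36 GB, 28 GB left
drive 5: place 48 GB, 16 GB left
drive 6: place 38 GB, 26 GB left

6 drives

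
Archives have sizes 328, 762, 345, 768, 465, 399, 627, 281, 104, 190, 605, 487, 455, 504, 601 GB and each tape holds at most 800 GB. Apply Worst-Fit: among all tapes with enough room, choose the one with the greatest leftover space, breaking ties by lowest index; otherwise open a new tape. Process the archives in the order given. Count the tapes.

11 tapes

328 GB → tape 1 (remaining 472 GB)
762 GB → tape 2 (remaining 38 GB)
345 GB → tape 1 (remaining 127 GB)
768 GB → tape 3 (remaining 32 GB)
465 GB → tape 4 (remaining 335 GB)
399 GB → tape 5 (remaining 401 GB)
627 GB → tape 6 (remaining 173 GB)
281 GB → tape 5 (remaining 120 GB)
104 GB → tape 4 (remaining 231 GB)
190 GB → tape 4 (remaining 41 GB)
605 GB → tape 7 (remaining 195 GB)
487 GB → tape 8 (remaining 313 GB)
455 GB → tape 9 (remaining 345 GB)
504 GB → tape 10 (remaining 296 GB)
601 GB → tape 11 (remaining 199 GB)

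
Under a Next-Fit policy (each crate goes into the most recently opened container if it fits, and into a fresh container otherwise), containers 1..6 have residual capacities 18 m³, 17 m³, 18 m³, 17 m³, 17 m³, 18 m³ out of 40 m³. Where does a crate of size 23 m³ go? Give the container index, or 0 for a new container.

0

Next-Fit only looks at container 6, which has 18 m³ free.
23 m³ does not fit, so a new container is opened.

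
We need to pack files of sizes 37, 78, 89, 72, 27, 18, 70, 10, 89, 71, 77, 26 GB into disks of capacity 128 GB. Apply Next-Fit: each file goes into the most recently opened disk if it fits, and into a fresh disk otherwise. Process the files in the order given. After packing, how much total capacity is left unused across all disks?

232

37 GB → disk 1 (remaining 91 GB)
78 GB → disk 1 (remaining 13 GB)
89 GB → disk 2 (remaining 39 GB)
72 GB → disk 3 (remaining 56 GB)
27 GB → disk 3 (remaining 29 GB)
18 GB → disk 3 (remaining 11 GB)
70 GB → disk 4 (remaining 58 GB)
10 GB → disk 4 (remaining 48 GB)
89 GB → disk 5 (remaining 39 GB)
71 GB → disk 6 (remaining 57 GB)
77 GB → disk 7 (remaining 51 GB)
26 GB → disk 7 (remaining 25 GB)
7 disks × 128 GB = 896 GB; used 664 GB; unused 232 GB.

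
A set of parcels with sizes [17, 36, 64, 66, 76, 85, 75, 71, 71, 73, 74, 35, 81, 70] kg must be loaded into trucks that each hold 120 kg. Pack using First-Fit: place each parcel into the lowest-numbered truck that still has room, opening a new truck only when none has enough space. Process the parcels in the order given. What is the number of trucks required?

Put 17 kg in truck 1; 103 kg remain.
Put 36 kg in truck 1; 67 kg remain.
Put 64 kg in truck 1; 3 kg remain.
Put 66 kg in truck 2; 54 kg remain.
Put 76 kg in truck 3; 44 kg remain.
Put 85 kg in truck 4; 35 kg remain.
Put 75 kg in truck 5; 45 kg remain.
Put 71 kg in truck 6; 49 kg remain.
Put 71 kg in truck 7; 49 kg remain.
Put 73 kg in truck 8; 47 kg remain.
Put 74 kg in truck 9; 46 kg remain.
Put 35 kg in truck 2; 19 kg remain.
Put 81 kg in truck 10; 39 kg remain.
Put 70 kg in truck 11; 50 kg remain.
Final trucks: [17,36,64] [66,35] [76] [85] [75] [71] [71] [73] [74] [81] [70].

11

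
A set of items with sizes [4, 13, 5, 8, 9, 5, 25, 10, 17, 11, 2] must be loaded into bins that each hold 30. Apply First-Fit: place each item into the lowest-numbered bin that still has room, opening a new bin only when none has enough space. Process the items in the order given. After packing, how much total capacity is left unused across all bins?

4 → bin 1 (remaining 26)
13 → bin 1 (remaining 13)
5 → bin 1 (remaining 8)
8 → bin 1 (remaining 0)
9 → bin 2 (remaining 21)
5 → bin 2 (remaining 16)
25 → bin 3 (remaining 5)
10 → bin 2 (remaining 6)
17 → bin 4 (remaining 13)
11 → bin 4 (remaining 2)
2 → bin 2 (remaining 4)
4 bins × 30 = 120; used 109; unused 11.

11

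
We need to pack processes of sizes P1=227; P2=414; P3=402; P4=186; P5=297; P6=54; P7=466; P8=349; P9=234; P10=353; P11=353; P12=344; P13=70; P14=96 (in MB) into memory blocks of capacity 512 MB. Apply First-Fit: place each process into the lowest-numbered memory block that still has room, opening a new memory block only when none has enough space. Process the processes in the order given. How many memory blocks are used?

memory block 1: place P1 (227 MB), 285 MB left
memory block 2: place P2 (414 MB), 98 MB left
memory block 3: place P3 (402 MB), 110 MB left
memory block 1: place P4 (186 MB), 99 MB left
memory block 4: place P5 (297 MB), 215 MB left
memory block 1: place P6 (54 MB), 45 MB left
memory block 5: place P7 (466 MB), 46 MB left
memory block 6: place P8 (349 MB), 163 MB left
memory block 7: place P9 (234 MB), 278 MB left
memory block 8: place P10 (353 MB), 159 MB left
memory block 9: place P11 (353 MB), 159 MB left
memory block 10: place P12 (344 MB), 168 MB left
memory block 2: place P13 (70 MB), 28 MB left
memory block 3: place P14 (96 MB), 14 MB left
Final memory blocks: [227,186,54] [414,70] [402,96] [297] [466] [349] [234] [353] [353] [344].

10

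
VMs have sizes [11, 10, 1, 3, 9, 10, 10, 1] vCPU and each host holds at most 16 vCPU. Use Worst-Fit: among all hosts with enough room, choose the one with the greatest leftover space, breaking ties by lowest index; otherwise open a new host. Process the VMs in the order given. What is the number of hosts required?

11 vCPU → host 1 (remaining 5 vCPU)
10 vCPU → host 2 (remaining 6 vCPU)
1 vCPU → host 2 (remaining 5 vCPU)
3 vCPU → host 1 (remaining 2 vCPU)
9 vCPU → host 3 (remaining 7 vCPU)
10 vCPU → host 4 (remaining 6 vCPU)
10 vCPU → host 5 (remaining 6 vCPU)
1 vCPU → host 3 (remaining 6 vCPU)

5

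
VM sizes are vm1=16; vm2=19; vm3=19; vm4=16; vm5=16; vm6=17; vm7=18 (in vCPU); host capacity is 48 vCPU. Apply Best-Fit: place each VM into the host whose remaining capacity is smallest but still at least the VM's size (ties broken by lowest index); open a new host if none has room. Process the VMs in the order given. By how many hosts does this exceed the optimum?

1

Best-Fit: [16,19] [19,16] [16,17] [18] → 4 hosts.
Total size 121 vCPU; any packing needs at least ⌈121/48⌉ = 3 hosts.
An optimal packing achieves that bound: [19,19] [18,17] [16,16,16] → 3 hosts.
Excess: 4 − 3 = 1.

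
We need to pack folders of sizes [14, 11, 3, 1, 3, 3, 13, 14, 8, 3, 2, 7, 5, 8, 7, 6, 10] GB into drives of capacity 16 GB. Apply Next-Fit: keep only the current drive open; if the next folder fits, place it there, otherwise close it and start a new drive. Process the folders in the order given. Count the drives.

9

Put 14 GB in drive 1; 2 GB remain.
Put 11 GB in drive 2; 5 GB remain.
Put 3 GB in drive 2; 2 GB remain.
Put 1 GB in drive 2; 1 GB remain.
Put 3 GB in drive 3; 13 GB remain.
Put 3 GB in drive 3; 10 GB remain.
Put 13 GB in drive 4; 3 GB remain.
Put 14 GB in drive 5; 2 GB remain.
Put 8 GB in drive 6; 8 GB remain.
Put 3 GB in drive 6; 5 GB remain.
Put 2 GB in drive 6; 3 GB remain.
Put 7 GB in drive 7; 9 GB remain.
Put 5 GB in drive 7; 4 GB remain.
Put 8 GB in drive 8; 8 GB remain.
Put 7 GB in drive 8; 1 GB remain.
Put 6 GB in drive 9; 10 GB remain.
Put 10 GB in drive 9; 0 GB remain.
Final drives: [14] [11,3,1] [3,3] [13] [14] [8,3,2] [7,5] [8,7] [6,10].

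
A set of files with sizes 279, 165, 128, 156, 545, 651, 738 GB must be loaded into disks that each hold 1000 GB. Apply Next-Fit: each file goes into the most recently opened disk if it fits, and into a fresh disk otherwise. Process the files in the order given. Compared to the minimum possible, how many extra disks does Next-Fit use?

1

Next-Fit: [279,165,128,156] [545] [651] [738] → 4 disks.
Total size 2662 GB; any packing needs at least ⌈2662/1000⌉ = 3 disks.
An optimal packing achieves that bound: [738,165] [651,279] [545,156,128] → 3 disks.
Excess: 4 − 3 = 1.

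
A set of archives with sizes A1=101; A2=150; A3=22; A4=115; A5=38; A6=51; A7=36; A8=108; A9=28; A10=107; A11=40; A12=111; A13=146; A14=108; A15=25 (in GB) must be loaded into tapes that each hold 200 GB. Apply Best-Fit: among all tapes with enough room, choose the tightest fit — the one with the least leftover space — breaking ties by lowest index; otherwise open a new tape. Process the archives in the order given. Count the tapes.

8

Put A1 (101 GB) in tape 1; 99 GB remain.
Put A2 (150 GB) in tape 2; 50 GB remain.
Put A3 (22 GB) in tape 2; 28 GB remain.
Put A4 (115 GB) in tape 3; 85 GB remain.
Put A5 (38 GB) in tape 3; 47 GB remain.
Put A6 (51 GB) in tape 1; 48 GB remain.
Put A7 (36 GB) in tape 3; 11 GB remain.
Put A8 (108 GB) in tape 4; 92 GB remain.
Put A9 (28 GB) in tape 2; 0 GB remain.
Put A10 (107 GB) in tape 5; 93 GB remain.
Put A11 (40 GB) in tape 1; 8 GB remain.
Put A12 (111 GB) in tape 6; 89 GB remain.
Put A13 (146 GB) in tape 7; 54 GB remain.
Put A14 (108 GB) in tape 8; 92 GB remain.
Put A15 (25 GB) in tape 7; 29 GB remain.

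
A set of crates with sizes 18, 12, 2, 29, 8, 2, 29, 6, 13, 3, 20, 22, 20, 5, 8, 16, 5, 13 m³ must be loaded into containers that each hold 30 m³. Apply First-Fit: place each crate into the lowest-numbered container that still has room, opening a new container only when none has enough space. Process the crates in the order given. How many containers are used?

18 m³ → container 1 (remaining 12 m³)
12 m³ → container 1 (remaining 0 m³)
2 m³ → container 2 (remaining 28 m³)
29 m³ → container 3 (remaining 1 m³)
8 m³ → container 2 (remaining 20 m³)
2 m³ → container 2 (remaining 18 m³)
29 m³ → container 4 (remaining 1 m³)
6 m³ → container 2 (remaining 12 m³)
13 m³ → container 5 (remaining 17 m³)
3 m³ → container 2 (remaining 9 m³)
20 m³ → container 6 (remaining 10 m³)
22 m³ → container 7 (remaining 8 m³)
20 m³ → container 8 (remaining 10 m³)
5 m³ → container 2 (remaining 4 m³)
8 m³ → container 5 (remaining 9 m³)
16 m³ → container 9 (remaining 14 m³)
5 m³ → container 5 (remaining 4 m³)
13 m³ → container 9 (remaining 1 m³)
Final containers: [18,12] [2,8,2,6,3,5] [29] [29] [13,8,5] [20] [22] [20] [16,13].

9 containers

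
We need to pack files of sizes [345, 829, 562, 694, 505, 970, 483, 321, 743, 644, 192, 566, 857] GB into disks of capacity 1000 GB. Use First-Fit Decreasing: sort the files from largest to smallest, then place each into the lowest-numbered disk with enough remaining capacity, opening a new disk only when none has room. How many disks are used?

9

Sorted descending: 970, 857, 829, 743, 694, 644, 566, 562, 505, 483, 345, 321, 192.
970 GB → disk 1 (remaining 30 GB)
857 GB → disk 2 (remaining 143 GB)
829 GB → disk 3 (remaining 171 GB)
743 GB → disk 4 (remaining 257 GB)
694 GB → disk 5 (remaining 306 GB)
644 GB → disk 6 (remaining 356 GB)
566 GB → disk 7 (remaining 434 GB)
562 GB → disk 8 (remaining 438 GB)
505 GB → disk 9 (remaining 495 GB)
483 GB → disk 9 (remaining 12 GB)
345 GB → disk 6 (remaining 11 GB)
321 GB → disk 7 (remaining 113 GB)
192 GB → disk 4 (remaining 65 GB)
Final disks: [970] [857] [829] [743,192] [694] [644,345] [566,321] [562] [505,483].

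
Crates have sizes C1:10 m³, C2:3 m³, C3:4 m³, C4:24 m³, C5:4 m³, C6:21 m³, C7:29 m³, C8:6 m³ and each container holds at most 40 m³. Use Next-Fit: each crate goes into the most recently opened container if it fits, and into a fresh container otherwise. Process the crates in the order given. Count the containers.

4

container 1: place C1 (10 m³), 30 m³ left
container 1: place C2 (3 m³), 27 m³ left
container 1: place C3 (4 m³), 23 m³ left
container 2: place C4 (24 m³), 16 m³ left
container 2: place C5 (4 m³), 12 m³ left
container 3: place C6 (21 m³), 19 m³ left
container 4: place C7 (29 m³), 11 m³ left
container 4: place C8 (6 m³), 5 m³ left
Final containers: [10,3,4] [24,4] [21] [29,6].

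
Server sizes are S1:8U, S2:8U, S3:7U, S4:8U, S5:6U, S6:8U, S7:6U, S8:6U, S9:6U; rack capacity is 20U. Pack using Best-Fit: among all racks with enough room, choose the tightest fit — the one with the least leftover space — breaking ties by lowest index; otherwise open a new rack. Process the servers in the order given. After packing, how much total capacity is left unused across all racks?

Put S1 (8U) in rack 1; 12U remain.
Put S2 (8U) in rack 1; 4U remain.
Put S3 (7U) in rack 2; 13U remain.
Put S4 (8U) in rack 2; 5U remain.
Put S5 (6U) in rack 3; 14U remain.
Put S6 (8U) in rack 3; 6U remain.
Put S7 (6U) in rack 3; 0U remain.
Put S8 (6U) in rack 4; 14U remain.
Put S9 (6U) in rack 4; 8U remain.
4 racks × 20U = 80U; used 63U; unused 17U.

17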